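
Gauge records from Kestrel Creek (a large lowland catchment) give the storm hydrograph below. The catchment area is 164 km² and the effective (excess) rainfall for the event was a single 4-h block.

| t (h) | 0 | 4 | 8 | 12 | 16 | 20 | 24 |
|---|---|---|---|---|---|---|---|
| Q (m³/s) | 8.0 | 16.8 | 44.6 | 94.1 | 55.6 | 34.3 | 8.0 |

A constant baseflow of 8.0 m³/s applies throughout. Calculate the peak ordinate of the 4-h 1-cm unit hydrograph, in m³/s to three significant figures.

Direct runoff: 0.0, 8.8, 36.6, 86.1, 47.6, 26.3, 0.0 m³/s; ΣQ_DR = 205.4 m³/s, peak = 86.1 m³/s.
Runoff depth d = ΣQ_DR·Δt / A = 205.4 × 14400 / (164 km²) = 18.04 mm.
The 1-cm UH is the DRH scaled by (10 mm)/d, so U_p = 86.1 × 10/18.04 = 47.7 m³/s.

U_p ≈ 47.7 m³/s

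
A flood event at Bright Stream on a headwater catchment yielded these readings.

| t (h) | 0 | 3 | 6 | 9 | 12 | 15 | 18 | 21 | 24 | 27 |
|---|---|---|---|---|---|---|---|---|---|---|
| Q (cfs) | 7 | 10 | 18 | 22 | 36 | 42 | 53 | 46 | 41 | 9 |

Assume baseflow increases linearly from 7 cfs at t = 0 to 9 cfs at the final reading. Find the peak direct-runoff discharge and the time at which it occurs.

Subtracting baseflow gives direct-runoff ordinates: 0.00, 2.78, 10.56, 14.33, 28.11, 33.89, 44.67, 37.44, 32.22, 0.00 cfs.
The maximum is 44.67 cfs, occurring at the reading for t = 18 h.

Q_p = 44.67 cfs at t = 18 h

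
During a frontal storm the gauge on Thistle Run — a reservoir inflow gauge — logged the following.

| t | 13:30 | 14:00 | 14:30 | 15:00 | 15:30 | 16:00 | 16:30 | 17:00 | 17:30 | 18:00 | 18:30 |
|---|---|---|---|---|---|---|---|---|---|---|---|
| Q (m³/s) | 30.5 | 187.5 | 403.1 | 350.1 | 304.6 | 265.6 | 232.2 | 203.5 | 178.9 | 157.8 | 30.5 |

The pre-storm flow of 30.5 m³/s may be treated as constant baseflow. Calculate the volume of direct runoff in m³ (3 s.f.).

Direct-runoff ordinates (Q − Q_b): 0.0, 157.0, 372.6, 319.6, 274.1, 235.1, 201.7, 173.0, 148.4, 127.3, 0.0 m³/s.
ΣQ_DR = 2009 m³/s.
With Δt = 0.5 h = 1800 s, V = ΣQ_DR · Δt = 2009 × 1800 = 3.62 × 10^6 m³.

V ≈ 3.62 × 10^6 m³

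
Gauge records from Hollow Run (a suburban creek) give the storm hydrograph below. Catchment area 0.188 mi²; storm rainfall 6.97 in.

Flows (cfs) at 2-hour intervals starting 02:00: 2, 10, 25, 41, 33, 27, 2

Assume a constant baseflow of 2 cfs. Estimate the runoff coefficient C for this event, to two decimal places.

C ≈ 0.30

ΣQ_DR = 126.0 cfs; V = ΣQ_DR·Δt = 9.072 × 10^5 ft³.
Runoff depth d = V / A = 2.077 in.
C = d / P = 2.077 / 6.97 = 0.30.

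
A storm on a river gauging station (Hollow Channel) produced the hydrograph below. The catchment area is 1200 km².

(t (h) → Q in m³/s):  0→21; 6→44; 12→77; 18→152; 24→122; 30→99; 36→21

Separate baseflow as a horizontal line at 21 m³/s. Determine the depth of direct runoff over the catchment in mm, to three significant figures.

d ≈ 7.00 mm

Direct runoff: 0.0, 23.0, 56.0, 131.0, 101.0, 78.0, 0.0 m³/s; ΣQ_DR = 389.0 m³/s.
V = ΣQ_DR · Δt = 389.0 × 21600 s = 8.402 × 10^6 m³.
Over A = 1200 km², depth = V / A = 7.00 mm.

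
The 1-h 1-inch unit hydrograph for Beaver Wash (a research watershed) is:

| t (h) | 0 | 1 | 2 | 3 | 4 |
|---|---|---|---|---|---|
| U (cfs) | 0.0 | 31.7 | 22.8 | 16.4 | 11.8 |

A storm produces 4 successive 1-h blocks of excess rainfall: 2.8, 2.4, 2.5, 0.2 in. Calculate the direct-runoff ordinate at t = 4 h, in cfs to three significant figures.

By discrete convolution, Q_j = Σ (P_i / 1 in) · U_{j−i}.
At t = 4 h (j=4): Q = (2.8/1)·11.8 + (2.4/1)·16.4 + (2.5/1)·22.8 + (0.2/1)·31.7 = 136 cfs.

Q ≈ 136 cfs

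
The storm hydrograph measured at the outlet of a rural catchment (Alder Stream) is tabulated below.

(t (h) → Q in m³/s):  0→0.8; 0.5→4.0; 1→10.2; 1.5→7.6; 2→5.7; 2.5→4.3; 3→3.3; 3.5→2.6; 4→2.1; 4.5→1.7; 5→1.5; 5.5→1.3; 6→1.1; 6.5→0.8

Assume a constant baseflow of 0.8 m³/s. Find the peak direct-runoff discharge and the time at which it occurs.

Subtracting baseflow gives direct-runoff ordinates: 0.0, 3.2, 9.4, 6.8, 4.9, 3.5, 2.5, 1.8, 1.3, 0.9, 0.7, 0.5, 0.3, 0.0 m³/s.
The maximum is 9.4 m³/s, occurring at the reading for t = 1 h.

Q_p = 9.4 m³/s at t = 1 h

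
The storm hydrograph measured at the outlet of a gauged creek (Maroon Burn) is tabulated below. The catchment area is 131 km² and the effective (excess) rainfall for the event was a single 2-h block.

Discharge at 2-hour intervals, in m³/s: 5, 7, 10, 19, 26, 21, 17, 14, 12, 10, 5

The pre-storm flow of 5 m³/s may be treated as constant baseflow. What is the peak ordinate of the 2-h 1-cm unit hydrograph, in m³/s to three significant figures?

U_p ≈ 42.0 m³/s

Direct runoff: 0.0, 2.0, 5.0, 14.0, 21.0, 16.0, 12.0, 9.0, 7.0, 5.0, 0.0 m³/s; ΣQ_DR = 91.00 m³/s, peak = 21.0 m³/s.
Runoff depth d = ΣQ_DR·Δt / A = 91.00 × 7200 / (131 km²) = 5.002 mm.
The 1-cm UH is the DRH scaled by (10 mm)/d, so U_p = 21.0 × 10/5.002 = 42.0 m³/s.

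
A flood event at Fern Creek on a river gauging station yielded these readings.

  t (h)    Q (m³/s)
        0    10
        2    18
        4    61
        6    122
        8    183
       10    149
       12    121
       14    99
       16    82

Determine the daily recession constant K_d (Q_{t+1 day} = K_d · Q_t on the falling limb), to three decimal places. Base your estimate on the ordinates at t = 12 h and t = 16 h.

Between t = 12 h and t = 16 h the flow falls from 121 to 82 m³/s over 2×2 h = 4 h.
Per-interval ratio K = (82/121)^(1/2) = 0.8232; K_d = K^(24/2) = 0.097.

K_d ≈ 0.097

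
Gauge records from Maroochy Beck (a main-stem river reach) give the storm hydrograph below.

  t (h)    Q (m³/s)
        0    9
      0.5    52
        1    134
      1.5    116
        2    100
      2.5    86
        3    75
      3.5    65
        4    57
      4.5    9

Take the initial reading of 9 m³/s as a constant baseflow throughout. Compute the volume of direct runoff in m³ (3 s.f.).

Direct-runoff ordinates (Q − Q_b): 0.0, 43.0, 125.0, 107.0, 91.0, 77.0, 66.0, 56.0, 48.0, 0.0 m³/s.
ΣQ_DR = 613.0 m³/s.
With Δt = 0.5 h = 1800 s, V = ΣQ_DR · Δt = 613.0 × 1800 = 1.10 × 10^6 m³.

V ≈ 1.10 × 10^6 m³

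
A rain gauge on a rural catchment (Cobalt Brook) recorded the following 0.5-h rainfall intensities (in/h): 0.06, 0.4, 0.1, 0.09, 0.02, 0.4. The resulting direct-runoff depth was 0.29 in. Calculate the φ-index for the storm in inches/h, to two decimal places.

φ ≈ 0.11 in/h

Only the 2 blocks with intensity above φ contribute runoff: 0.4, 0.4 in/h.
Σ(I−φ)·Δt = d  ⇒  (0.4+0.4 − 2φ)·0.5 = 0.29
φ = (0.8000 − 0.29/0.5) / 2 = 0.11 in/h.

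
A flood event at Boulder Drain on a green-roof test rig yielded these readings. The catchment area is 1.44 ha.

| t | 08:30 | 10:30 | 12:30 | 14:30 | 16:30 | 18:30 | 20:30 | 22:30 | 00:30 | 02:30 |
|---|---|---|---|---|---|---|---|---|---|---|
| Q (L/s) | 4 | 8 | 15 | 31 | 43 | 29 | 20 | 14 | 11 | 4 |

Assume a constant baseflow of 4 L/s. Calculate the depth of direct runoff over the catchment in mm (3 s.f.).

d ≈ 69.5 mm

Direct runoff: 0.0, 4.0, 11.0, 27.0, 39.0, 25.0, 16.0, 10.0, 7.0, 0.0 L/s; ΣQ_DR = 139.0 L/s.
V = ΣQ_DR · Δt = 139.0 × 7200 s = 1.001 × 10^6 L.
Over A = 1.44 ha, depth = V / A = 69.5 mm.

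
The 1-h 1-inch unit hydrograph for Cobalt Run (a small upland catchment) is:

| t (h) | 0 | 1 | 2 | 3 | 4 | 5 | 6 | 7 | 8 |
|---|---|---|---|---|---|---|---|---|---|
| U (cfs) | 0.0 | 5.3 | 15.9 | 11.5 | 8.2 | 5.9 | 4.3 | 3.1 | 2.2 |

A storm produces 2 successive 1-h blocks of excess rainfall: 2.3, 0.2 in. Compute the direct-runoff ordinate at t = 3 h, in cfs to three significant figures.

By discrete convolution, Q_j = Σ (P_i / 1 in) · U_{j−i}.
At t = 3 h (j=3): Q = (2.3/1)·11.5 + (0.2/1)·15.9 = 29.6 cfs.

Q ≈ 29.6 cfs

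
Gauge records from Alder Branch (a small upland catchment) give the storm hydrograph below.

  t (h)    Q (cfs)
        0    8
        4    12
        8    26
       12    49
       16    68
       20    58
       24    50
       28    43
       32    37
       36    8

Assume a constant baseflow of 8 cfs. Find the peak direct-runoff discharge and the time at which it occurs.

Subtracting baseflow gives direct-runoff ordinates: 0.0, 4.0, 18.0, 41.0, 60.0, 50.0, 42.0, 35.0, 29.0, 0.0 cfs.
The maximum is 60.0 cfs, occurring at the reading for t = 16 h.

Q_p = 60.0 cfs at t = 16 h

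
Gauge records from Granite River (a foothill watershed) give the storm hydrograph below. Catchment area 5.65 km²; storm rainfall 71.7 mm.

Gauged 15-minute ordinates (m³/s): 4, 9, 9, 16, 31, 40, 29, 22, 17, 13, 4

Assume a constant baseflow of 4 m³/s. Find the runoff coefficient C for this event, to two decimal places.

C ≈ 0.33

ΣQ_DR = 150.0 m³/s; V = ΣQ_DR·Δt = 1.350 × 10^5 m³.
Runoff depth d = V / A = 23.89 mm.
C = d / P = 23.89 / 71.7 = 0.33.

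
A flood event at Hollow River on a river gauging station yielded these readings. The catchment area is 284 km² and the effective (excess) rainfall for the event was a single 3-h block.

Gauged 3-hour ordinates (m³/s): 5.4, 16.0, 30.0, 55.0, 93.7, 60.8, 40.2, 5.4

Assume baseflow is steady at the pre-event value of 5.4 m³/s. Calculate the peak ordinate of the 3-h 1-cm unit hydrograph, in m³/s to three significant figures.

Direct runoff: 0.0, 10.6, 24.6, 49.6, 88.3, 55.4, 34.8, 0.0 m³/s; ΣQ_DR = 263.3 m³/s, peak = 88.3 m³/s.
Runoff depth d = ΣQ_DR·Δt / A = 263.3 × 10800 / (284 km²) = 10.01 mm.
The 1-cm UH is the DRH scaled by (10 mm)/d, so U_p = 88.3 × 10/10.01 = 88.2 m³/s.

U_p ≈ 88.2 m³/s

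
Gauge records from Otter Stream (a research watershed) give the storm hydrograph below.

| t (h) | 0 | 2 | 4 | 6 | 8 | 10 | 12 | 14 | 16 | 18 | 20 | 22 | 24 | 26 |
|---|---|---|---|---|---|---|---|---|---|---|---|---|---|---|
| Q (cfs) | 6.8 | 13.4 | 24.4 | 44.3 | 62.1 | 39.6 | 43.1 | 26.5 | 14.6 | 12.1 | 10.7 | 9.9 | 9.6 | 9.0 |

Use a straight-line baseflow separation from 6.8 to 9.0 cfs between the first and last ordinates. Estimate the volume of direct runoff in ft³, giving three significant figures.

V ≈ 1.55 × 10^6 ft³

Direct-runoff ordinates (Q − Q_b): 0.00, 6.43, 17.26, 36.99, 54.62, 31.95, 35.28, 18.52, 6.45, 3.78, 2.21, 1.24, 0.77, 0.00 cfs.
ΣQ_DR = 215.5 cfs.
With Δt = 2 h = 7200 s, V = ΣQ_DR · Δt = 215.5 × 7200 = 1.55 × 10^6 ft³.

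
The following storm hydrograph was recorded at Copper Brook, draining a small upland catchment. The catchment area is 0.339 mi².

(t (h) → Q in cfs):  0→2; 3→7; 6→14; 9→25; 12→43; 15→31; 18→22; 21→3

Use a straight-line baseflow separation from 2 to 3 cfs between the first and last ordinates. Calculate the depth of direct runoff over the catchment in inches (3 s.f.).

d ≈ 1.74 in

Direct runoff: 0.00, 4.86, 11.71, 22.57, 40.43, 28.29, 19.14, 0.00 cfs; ΣQ_DR = 127.0 cfs.
V = ΣQ_DR · Δt = 127.0 × 10800 s = 1.372 × 10^6 ft³.
Over A = 0.339 mi², depth = V / A = 1.74 in.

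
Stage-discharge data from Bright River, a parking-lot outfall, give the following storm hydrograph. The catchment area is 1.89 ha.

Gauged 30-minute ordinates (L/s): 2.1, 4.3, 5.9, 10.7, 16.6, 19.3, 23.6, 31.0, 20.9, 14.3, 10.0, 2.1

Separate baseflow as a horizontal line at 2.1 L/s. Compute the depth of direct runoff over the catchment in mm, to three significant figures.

d ≈ 12.9 mm

Direct runoff: 0.0, 2.2, 3.8, 8.6, 14.5, 17.2, 21.5, 28.9, 18.8, 12.2, 7.9, 0.0 L/s; ΣQ_DR = 135.6 L/s.
V = ΣQ_DR · Δt = 135.6 × 1800 s = 2.441 × 10^5 L.
Over A = 1.89 ha, depth = V / A = 12.9 mm.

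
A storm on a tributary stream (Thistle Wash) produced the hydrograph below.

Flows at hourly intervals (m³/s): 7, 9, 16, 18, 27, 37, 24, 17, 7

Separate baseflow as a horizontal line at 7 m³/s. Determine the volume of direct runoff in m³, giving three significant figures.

V ≈ 3.56 × 10^5 m³

Direct-runoff ordinates (Q − Q_b): 0.0, 2.0, 9.0, 11.0, 20.0, 30.0, 17.0, 10.0, 0.0 m³/s.
ΣQ_DR = 99.00 m³/s.
With Δt = 1 h = 3600 s, V = ΣQ_DR · Δt = 99.00 × 3600 = 3.56 × 10^5 m³.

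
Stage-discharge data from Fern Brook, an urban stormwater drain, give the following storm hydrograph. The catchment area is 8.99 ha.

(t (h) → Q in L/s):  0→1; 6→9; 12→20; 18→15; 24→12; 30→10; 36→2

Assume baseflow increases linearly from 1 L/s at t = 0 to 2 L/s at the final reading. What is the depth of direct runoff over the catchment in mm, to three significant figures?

Direct runoff: 0.00, 7.83, 18.67, 13.50, 10.33, 8.17, 0.00 L/s; ΣQ_DR = 58.50 L/s.
V = ΣQ_DR · Δt = 58.50 × 21600 s = 1.264 × 10^6 L.
Over A = 8.99 ha, depth = V / A = 14.1 mm.

d ≈ 14.1 mm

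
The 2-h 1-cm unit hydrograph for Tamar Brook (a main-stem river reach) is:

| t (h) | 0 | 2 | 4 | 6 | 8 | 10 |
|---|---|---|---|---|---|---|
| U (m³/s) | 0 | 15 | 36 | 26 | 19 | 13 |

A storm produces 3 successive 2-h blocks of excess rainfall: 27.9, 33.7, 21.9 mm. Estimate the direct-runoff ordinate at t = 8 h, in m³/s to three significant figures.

By discrete convolution, Q_j = Σ (P_i / 10 mm) · U_{j−i}.
At t = 8 h (j=4): Q = (27.9/10)·19 + (33.7/10)·26 + (21.9/10)·36 = 219 m³/s.

Q ≈ 219 m³/s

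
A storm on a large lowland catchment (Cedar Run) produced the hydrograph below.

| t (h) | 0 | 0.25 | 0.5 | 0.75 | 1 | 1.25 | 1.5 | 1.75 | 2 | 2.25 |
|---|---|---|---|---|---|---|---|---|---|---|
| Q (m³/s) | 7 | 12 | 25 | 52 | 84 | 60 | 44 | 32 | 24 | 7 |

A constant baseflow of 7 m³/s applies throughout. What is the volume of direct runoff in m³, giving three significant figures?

V ≈ 2.49 × 10^5 m³

Direct-runoff ordinates (Q − Q_b): 0.0, 5.0, 18.0, 45.0, 77.0, 53.0, 37.0, 25.0, 17.0, 0.0 m³/s.
ΣQ_DR = 277.0 m³/s.
With Δt = 0.25 h = 900 s, V = ΣQ_DR · Δt = 277.0 × 900 = 2.49 × 10^5 m³.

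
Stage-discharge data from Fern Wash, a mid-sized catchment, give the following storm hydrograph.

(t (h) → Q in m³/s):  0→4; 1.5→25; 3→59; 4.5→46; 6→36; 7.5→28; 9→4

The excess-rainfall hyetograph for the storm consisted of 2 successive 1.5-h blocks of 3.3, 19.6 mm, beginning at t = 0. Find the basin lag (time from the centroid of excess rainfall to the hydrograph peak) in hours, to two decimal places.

t_L ≈ 0.97 h

Centroid of excess rainfall: t_c = Σ P_i·t̄_i / ΣP_i = 2.0338 h (block centres at 0.75, 2.25 h).
Hydrograph peak occurs at t = 3 h, so basin lag t_L = 3 − 2.0338 = 0.97 h.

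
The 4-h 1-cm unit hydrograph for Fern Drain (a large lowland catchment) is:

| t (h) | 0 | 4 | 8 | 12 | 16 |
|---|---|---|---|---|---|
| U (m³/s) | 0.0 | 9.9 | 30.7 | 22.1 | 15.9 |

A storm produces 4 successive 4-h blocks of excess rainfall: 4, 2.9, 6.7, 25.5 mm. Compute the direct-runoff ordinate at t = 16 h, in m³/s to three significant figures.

Q ≈ 58.6 m³/s

By discrete convolution, Q_j = Σ (P_i / 10 mm) · U_{j−i}.
At t = 16 h (j=4): Q = (4/10)·15.9 + (2.9/10)·22.1 + (6.7/10)·30.7 + (25.5/10)·9.9 = 58.6 m³/s.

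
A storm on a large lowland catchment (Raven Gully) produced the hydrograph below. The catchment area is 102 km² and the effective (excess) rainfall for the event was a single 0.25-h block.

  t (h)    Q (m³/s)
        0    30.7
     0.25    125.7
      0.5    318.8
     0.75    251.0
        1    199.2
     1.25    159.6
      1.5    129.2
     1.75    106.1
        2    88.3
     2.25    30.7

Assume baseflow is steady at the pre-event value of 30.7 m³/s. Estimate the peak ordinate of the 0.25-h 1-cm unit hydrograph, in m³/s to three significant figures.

U_p ≈ 288 m³/s

Direct runoff: 0.0, 95.0, 288.1, 220.3, 168.5, 128.9, 98.5, 75.4, 57.6, 0.0 m³/s; ΣQ_DR = 1132 m³/s, peak = 288.1 m³/s.
Runoff depth d = ΣQ_DR·Δt / A = 1132 × 900 / (102 km²) = 9.991 mm.
The 1-cm UH is the DRH scaled by (10 mm)/d, so U_p = 288.1 × 10/9.991 = 288 m³/s.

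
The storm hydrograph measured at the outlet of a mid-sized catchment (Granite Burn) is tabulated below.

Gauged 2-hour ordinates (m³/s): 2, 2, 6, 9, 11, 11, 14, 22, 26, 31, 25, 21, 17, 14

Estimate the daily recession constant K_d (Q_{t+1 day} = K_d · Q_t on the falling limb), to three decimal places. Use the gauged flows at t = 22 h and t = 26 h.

Between t = 22 h and t = 26 h the flow falls from 21 to 14 m³/s over 2×2 h = 4 h.
Per-interval ratio K = (14/21)^(1/2) = 0.8165; K_d = K^(24/2) = 0.088.

K_d ≈ 0.088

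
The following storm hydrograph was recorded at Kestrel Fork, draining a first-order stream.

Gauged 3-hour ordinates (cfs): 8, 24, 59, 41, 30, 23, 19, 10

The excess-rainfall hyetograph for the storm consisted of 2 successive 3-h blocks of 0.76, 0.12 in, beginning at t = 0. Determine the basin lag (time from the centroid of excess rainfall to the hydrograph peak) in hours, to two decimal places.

t_L ≈ 4.09 h

Centroid of excess rainfall: t_c = Σ P_i·t̄_i / ΣP_i = 1.9091 h (block centres at 1.5, 4.5 h).
Hydrograph peak occurs at t = 6 h, so basin lag t_L = 6 − 1.9091 = 4.09 h.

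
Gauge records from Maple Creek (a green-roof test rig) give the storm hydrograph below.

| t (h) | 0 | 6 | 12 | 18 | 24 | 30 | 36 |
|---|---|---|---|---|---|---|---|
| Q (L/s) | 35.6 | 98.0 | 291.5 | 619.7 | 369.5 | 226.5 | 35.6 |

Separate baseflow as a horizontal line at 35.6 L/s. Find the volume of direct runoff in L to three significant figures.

Direct-runoff ordinates (Q − Q_b): 0.0, 62.4, 255.9, 584.1, 333.9, 190.9, 0.0 L/s.
ΣQ_DR = 1427 L/s.
With Δt = 6 h = 21600 s, V = ΣQ_DR · Δt = 1427 × 21600 = 3.08 × 10^7 L.

V ≈ 3.08 × 10^7 L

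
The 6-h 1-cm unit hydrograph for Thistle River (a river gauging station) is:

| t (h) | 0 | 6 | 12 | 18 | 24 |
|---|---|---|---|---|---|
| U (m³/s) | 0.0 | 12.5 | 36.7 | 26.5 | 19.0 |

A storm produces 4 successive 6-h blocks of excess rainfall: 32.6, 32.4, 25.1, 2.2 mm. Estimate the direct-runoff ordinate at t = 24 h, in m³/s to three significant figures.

By discrete convolution, Q_j = Σ (P_i / 10 mm) · U_{j−i}.
At t = 24 h (j=4): Q = (32.6/10)·19.0 + (32.4/10)·26.5 + (25.1/10)·36.7 + (2.2/10)·12.5 = 243 m³/s.

Q ≈ 243 m³/s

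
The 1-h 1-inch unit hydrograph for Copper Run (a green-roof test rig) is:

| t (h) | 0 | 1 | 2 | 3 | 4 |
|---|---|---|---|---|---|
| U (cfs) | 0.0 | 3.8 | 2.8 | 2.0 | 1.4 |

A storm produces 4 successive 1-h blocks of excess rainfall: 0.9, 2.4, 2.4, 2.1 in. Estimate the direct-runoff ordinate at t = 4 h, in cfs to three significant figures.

By discrete convolution, Q_j = Σ (P_i / 1 in) · U_{j−i}.
At t = 4 h (j=4): Q = (0.9/1)·1.4 + (2.4/1)·2.0 + (2.4/1)·2.8 + (2.1/1)·3.8 = 20.8 cfs.

Q ≈ 20.8 cfs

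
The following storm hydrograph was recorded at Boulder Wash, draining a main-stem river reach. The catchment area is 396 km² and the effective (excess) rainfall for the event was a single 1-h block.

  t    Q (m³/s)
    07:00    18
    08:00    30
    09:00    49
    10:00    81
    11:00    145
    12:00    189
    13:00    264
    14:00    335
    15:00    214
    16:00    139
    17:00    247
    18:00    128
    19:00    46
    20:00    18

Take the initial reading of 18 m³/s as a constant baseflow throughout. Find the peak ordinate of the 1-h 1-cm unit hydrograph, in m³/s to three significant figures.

Direct runoff: 0.0, 12.0, 31.0, 63.0, 127.0, 171.0, 246.0, 317.0, 196.0, 121.0, 229.0, 110.0, 28.0, 0.0 m³/s; ΣQ_DR = 1651 m³/s, peak = 317.0 m³/s.
Runoff depth d = ΣQ_DR·Δt / A = 1651 × 3600 / (396 km²) = 15.01 mm.
The 1-cm UH is the DRH scaled by (10 mm)/d, so U_p = 317.0 × 10/15.01 = 211 m³/s.

U_p ≈ 211 m³/s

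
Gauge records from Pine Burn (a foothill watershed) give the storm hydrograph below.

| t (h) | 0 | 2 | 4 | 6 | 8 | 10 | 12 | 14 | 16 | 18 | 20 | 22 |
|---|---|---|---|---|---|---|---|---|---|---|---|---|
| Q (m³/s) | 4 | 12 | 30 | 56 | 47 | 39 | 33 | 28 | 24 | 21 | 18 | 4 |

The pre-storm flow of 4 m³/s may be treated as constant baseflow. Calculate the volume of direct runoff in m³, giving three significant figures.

V ≈ 1.93 × 10^6 m³

Direct-runoff ordinates (Q − Q_b): 0.0, 8.0, 26.0, 52.0, 43.0, 35.0, 29.0, 24.0, 20.0, 17.0, 14.0, 0.0 m³/s.
ΣQ_DR = 268.0 m³/s.
With Δt = 2 h = 7200 s, V = ΣQ_DR · Δt = 268.0 × 7200 = 1.93 × 10^6 m³.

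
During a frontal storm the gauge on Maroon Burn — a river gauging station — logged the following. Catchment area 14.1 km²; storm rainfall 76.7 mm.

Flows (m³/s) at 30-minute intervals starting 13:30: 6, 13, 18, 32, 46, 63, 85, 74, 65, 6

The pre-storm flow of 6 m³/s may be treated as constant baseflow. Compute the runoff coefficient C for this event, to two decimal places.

C ≈ 0.58

ΣQ_DR = 348.0 m³/s; V = ΣQ_DR·Δt = 6.264 × 10^5 m³.
Runoff depth d = V / A = 44.43 mm.
C = d / P = 44.43 / 76.7 = 0.58.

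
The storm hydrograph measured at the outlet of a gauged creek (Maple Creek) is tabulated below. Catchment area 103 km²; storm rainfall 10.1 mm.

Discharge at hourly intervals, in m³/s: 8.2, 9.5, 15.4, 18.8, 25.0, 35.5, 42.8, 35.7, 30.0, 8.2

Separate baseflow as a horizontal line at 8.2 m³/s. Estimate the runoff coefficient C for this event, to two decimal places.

C ≈ 0.51

ΣQ_DR = 147.1 m³/s; V = ΣQ_DR·Δt = 5.296 × 10^5 m³.
Runoff depth d = V / A = 5.141 mm.
C = d / P = 5.141 / 10.1 = 0.51.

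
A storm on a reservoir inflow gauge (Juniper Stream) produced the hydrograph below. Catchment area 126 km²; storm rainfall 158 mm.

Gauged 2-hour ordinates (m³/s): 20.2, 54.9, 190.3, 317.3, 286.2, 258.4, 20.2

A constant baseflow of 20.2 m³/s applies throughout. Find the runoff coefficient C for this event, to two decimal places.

C ≈ 0.36

ΣQ_DR = 1006 m³/s; V = ΣQ_DR·Δt = 7.244 × 10^6 m³.
Runoff depth d = V / A = 57.49 mm.
C = d / P = 57.49 / 158 = 0.36.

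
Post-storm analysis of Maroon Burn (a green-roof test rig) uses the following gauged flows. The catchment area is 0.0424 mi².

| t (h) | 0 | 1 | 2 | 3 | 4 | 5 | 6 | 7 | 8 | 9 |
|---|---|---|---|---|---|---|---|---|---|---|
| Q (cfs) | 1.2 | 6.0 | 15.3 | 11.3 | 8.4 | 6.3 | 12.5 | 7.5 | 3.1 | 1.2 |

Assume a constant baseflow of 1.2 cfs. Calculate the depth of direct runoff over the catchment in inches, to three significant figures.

Direct runoff: 0.0, 4.8, 14.1, 10.1, 7.2, 5.1, 11.3, 6.3, 1.9, 0.0 cfs; ΣQ_DR = 60.80 cfs.
V = ΣQ_DR · Δt = 60.80 × 3600 s = 2.189 × 10^5 ft³.
Over A = 0.0424 mi², depth = V / A = 2.22 in.

d ≈ 2.22 in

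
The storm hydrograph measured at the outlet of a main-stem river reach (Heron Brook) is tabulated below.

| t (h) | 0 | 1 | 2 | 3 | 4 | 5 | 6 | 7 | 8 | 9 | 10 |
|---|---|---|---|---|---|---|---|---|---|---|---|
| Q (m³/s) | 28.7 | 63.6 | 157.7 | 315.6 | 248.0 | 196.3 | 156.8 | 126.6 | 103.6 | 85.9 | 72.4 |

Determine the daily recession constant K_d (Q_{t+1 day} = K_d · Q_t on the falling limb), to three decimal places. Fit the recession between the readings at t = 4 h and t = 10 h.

K_d ≈ 0.007

Between t = 4 h and t = 10 h the flow falls from 248.0 to 72.4 m³/s over 6×1 h = 6 h.
Per-interval ratio K = (72.4/248.0)^(1/6) = 0.8145; K_d = K^(24/1) = 0.007.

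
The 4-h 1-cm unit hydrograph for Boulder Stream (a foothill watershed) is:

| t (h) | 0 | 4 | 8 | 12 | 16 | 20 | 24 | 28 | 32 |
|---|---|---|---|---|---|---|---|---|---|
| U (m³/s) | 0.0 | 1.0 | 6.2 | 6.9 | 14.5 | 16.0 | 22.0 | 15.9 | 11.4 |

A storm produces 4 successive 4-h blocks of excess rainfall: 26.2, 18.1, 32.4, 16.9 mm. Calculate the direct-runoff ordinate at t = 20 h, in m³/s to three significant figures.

By discrete convolution, Q_j = Σ (P_i / 10 mm) · U_{j−i}.
At t = 20 h (j=5): Q = (26.2/10)·16.0 + (18.1/10)·14.5 + (32.4/10)·6.9 + (16.9/10)·6.2 = 101 m³/s.

Q ≈ 101 m³/s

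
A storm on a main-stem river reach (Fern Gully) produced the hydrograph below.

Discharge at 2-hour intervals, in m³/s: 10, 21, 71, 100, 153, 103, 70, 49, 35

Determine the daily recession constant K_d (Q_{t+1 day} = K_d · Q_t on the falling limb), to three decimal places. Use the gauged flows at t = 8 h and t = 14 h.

Between t = 8 h and t = 14 h the flow falls from 153 to 49 m³/s over 3×2 h = 6 h.
Per-interval ratio K = (49/153)^(1/3) = 0.6842; K_d = K^(24/2) = 0.011.

K_d ≈ 0.011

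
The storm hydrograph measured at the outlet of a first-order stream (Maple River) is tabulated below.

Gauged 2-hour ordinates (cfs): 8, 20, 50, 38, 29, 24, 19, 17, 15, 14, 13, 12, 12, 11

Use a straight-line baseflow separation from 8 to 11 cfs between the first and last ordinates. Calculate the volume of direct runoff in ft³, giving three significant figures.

V ≈ 1.07 × 10^6 ft³

Direct-runoff ordinates (Q − Q_b): 0.00, 11.77, 41.54, 29.31, 20.08, 14.85, 9.62, 7.38, 5.15, 3.92, 2.69, 1.46, 1.23, 0.00 cfs.
ΣQ_DR = 149.0 cfs.
With Δt = 2 h = 7200 s, V = ΣQ_DR · Δt = 149.0 × 7200 = 1.07 × 10^6 ft³.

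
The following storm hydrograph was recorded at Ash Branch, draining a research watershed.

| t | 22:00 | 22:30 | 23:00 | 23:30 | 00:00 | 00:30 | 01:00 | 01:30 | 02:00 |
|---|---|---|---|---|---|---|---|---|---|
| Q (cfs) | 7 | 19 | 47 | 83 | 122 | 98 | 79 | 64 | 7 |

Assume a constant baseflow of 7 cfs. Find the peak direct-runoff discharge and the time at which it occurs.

Subtracting baseflow gives direct-runoff ordinates: 0.0, 12.0, 40.0, 76.0, 115.0, 91.0, 72.0, 57.0, 0.0 cfs.
The maximum is 115.0 cfs, occurring at the reading for t = 00:00.

Q_p = 115.0 cfs at t = 00:00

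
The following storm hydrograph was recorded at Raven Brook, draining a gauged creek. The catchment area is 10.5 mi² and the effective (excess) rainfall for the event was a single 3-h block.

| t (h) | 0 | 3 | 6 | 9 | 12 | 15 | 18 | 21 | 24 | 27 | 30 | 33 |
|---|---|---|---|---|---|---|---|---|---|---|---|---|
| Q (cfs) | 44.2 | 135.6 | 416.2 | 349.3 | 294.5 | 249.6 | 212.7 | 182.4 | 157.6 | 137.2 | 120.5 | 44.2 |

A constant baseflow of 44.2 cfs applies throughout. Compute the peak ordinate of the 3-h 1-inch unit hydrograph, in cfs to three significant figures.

U_p ≈ 463 cfs

Direct runoff: 0.0, 91.4, 372.0, 305.1, 250.3, 205.4, 168.5, 138.2, 113.4, 93.0, 76.3, 0.0 cfs; ΣQ_DR = 1814 cfs, peak = 372.0 cfs.
Runoff depth d = ΣQ_DR·Δt / A = 1814 × 10800 / (10.5 mi²) = 0.8030 in.
The 1-inch UH is the DRH scaled by (1 in)/d, so U_p = 372.0 × 1/0.8030 = 463 cfs.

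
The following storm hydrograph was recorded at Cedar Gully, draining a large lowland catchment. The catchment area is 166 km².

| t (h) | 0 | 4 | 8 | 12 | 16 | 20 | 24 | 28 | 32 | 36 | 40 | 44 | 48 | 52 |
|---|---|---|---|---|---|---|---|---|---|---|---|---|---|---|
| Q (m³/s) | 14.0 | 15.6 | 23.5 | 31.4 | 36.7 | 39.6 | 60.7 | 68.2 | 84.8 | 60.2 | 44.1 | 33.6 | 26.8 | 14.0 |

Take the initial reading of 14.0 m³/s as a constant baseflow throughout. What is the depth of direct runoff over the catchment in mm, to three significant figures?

d ≈ 31.0 mm

Direct runoff: 0.0, 1.6, 9.5, 17.4, 22.7, 25.6, 46.7, 54.2, 70.8, 46.2, 30.1, 19.6, 12.8, 0.0 m³/s; ΣQ_DR = 357.2 m³/s.
V = ΣQ_DR · Δt = 357.2 × 14400 s = 5.144 × 10^6 m³.
Over A = 166 km², depth = V / A = 31.0 mm.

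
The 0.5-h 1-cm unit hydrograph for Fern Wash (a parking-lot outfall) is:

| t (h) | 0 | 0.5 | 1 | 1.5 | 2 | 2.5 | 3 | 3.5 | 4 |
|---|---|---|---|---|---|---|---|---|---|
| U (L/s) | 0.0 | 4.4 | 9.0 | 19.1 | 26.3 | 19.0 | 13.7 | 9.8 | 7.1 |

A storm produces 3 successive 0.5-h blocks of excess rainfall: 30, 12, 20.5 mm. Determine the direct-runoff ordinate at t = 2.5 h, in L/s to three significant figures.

Q ≈ 128 L/s

By discrete convolution, Q_j = Σ (P_i / 10 mm) · U_{j−i}.
At t = 2.5 h (j=5): Q = (30/10)·19.0 + (12/10)·26.3 + (20.5/10)·19.1 = 128 L/s.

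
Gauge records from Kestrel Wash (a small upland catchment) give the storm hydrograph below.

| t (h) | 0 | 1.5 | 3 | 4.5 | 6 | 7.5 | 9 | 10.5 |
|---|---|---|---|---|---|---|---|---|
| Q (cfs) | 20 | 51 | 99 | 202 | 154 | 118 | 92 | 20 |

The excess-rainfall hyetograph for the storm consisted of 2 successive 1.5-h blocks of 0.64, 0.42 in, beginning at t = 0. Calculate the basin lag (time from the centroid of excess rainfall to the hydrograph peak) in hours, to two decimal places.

t_L ≈ 3.16 h

Centroid of excess rainfall: t_c = Σ P_i·t̄_i / ΣP_i = 1.3443 h (block centres at 0.75, 2.25 h).
Hydrograph peak occurs at t = 4.5 h, so basin lag t_L = 4.5 − 1.3443 = 3.16 h.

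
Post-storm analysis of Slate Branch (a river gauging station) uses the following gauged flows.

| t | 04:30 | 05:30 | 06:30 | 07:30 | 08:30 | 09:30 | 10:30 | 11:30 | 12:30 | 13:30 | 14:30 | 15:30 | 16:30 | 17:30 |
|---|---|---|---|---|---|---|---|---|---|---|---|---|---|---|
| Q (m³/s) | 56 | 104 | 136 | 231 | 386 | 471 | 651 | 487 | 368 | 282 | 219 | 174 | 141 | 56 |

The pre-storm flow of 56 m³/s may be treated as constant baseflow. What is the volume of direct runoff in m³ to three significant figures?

V ≈ 1.07 × 10^7 m³

Direct-runoff ordinates (Q − Q_b): 0.0, 48.0, 80.0, 175.0, 330.0, 415.0, 595.0, 431.0, 312.0, 226.0, 163.0, 118.0, 85.0, 0.0 m³/s.
ΣQ_DR = 2978 m³/s.
With Δt = 1 h = 3600 s, V = ΣQ_DR · Δt = 2978 × 3600 = 1.07 × 10^7 m³.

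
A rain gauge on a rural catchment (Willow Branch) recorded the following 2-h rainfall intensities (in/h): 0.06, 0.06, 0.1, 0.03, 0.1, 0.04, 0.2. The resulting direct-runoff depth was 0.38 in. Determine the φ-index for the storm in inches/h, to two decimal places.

φ ≈ 0.07 in/h

Only the 3 blocks with intensity above φ contribute runoff: 0.1, 0.1, 0.2 in/h.
Σ(I−φ)·Δt = d  ⇒  (0.1+0.1+0.2 − 3φ)·2 = 0.38
φ = (0.4000 − 0.38/2) / 3 = 0.07 in/h.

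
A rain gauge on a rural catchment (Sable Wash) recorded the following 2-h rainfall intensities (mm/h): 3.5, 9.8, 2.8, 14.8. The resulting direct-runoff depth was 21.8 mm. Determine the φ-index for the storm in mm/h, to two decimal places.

Only the 2 blocks with intensity above φ contribute runoff: 9.8, 14.8 mm/h.
Σ(I−φ)·Δt = d  ⇒  (9.8+14.8 − 2φ)·2 = 21.8
φ = (24.60 − 21.8/2) / 2 = 6.85 mm/h.

φ ≈ 6.85 mm/h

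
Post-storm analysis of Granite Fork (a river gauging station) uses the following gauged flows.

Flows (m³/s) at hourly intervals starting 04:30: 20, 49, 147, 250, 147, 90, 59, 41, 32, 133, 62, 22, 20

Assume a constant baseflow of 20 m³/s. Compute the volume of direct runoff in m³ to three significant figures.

Direct-runoff ordinates (Q − Q_b): 0.0, 29.0, 127.0, 230.0, 127.0, 70.0, 39.0, 21.0, 12.0, 113.0, 42.0, 2.0, 0.0 m³/s.
ΣQ_DR = 812.0 m³/s.
With Δt = 1 h = 3600 s, V = ΣQ_DR · Δt = 812.0 × 3600 = 2.92 × 10^6 m³.

V ≈ 2.92 × 10^6 m³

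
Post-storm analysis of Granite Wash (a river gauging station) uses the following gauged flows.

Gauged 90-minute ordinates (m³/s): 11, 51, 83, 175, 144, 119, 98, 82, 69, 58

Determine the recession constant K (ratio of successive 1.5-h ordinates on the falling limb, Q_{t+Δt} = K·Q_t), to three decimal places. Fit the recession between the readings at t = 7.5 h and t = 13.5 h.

K ≈ 0.836

Using the recession-limb readings at t = 7.5 h and t = 13.5 h: Q falls from 119 to 58 m³/s over 4 intervals.
K = (Q₂/Q₁)^(1/4) = (58/119)^(1/4) = 0.836.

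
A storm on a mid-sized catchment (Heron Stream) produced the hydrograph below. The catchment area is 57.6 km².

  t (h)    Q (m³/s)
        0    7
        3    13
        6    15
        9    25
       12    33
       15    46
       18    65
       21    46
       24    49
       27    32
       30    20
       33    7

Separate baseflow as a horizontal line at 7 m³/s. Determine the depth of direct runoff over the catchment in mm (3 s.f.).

Direct runoff: 0.0, 6.0, 8.0, 18.0, 26.0, 39.0, 58.0, 39.0, 42.0, 25.0, 13.0, 0.0 m³/s; ΣQ_DR = 274.0 m³/s.
V = ΣQ_DR · Δt = 274.0 × 10800 s = 2.959 × 10^6 m³.
Over A = 57.6 km², depth = V / A = 51.4 mm.

d ≈ 51.4 mm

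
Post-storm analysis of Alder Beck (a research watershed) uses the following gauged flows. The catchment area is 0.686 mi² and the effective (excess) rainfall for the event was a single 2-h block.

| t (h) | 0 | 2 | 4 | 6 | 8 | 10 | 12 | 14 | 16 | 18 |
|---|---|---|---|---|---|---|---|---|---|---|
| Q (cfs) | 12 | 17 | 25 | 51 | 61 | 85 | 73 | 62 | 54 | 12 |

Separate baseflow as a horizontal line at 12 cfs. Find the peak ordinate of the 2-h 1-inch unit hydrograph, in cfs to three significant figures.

Direct runoff: 0.0, 5.0, 13.0, 39.0, 49.0, 73.0, 61.0, 50.0, 42.0, 0.0 cfs; ΣQ_DR = 332.0 cfs, peak = 73.0 cfs.
Runoff depth d = ΣQ_DR·Δt / A = 332.0 × 7200 / (0.686 mi²) = 1.500 in.
The 1-inch UH is the DRH scaled by (1 in)/d, so U_p = 73.0 × 1/1.500 = 48.7 cfs.

U_p ≈ 48.7 cfs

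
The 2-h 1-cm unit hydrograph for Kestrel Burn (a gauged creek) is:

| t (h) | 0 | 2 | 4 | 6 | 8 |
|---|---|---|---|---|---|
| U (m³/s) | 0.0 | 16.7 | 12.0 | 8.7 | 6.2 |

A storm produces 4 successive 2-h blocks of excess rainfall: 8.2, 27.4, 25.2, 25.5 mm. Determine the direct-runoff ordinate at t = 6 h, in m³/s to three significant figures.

By discrete convolution, Q_j = Σ (P_i / 10 mm) · U_{j−i}.
At t = 6 h (j=3): Q = (8.2/10)·8.7 + (27.4/10)·12.0 + (25.2/10)·16.7 + (25.5/10)·0.0 = 82.1 m³/s.

Q ≈ 82.1 m³/s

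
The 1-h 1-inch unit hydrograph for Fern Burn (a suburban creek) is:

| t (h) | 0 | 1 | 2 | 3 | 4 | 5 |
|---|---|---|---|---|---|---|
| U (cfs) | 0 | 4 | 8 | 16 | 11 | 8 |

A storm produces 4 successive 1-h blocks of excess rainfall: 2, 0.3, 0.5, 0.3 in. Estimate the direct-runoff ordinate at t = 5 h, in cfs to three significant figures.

Q ≈ 29.7 cfs

By discrete convolution, Q_j = Σ (P_i / 1 in) · U_{j−i}.
At t = 5 h (j=5): Q = (2/1)·8 + (0.3/1)·11 + (0.5/1)·16 + (0.3/1)·8 = 29.7 cfs.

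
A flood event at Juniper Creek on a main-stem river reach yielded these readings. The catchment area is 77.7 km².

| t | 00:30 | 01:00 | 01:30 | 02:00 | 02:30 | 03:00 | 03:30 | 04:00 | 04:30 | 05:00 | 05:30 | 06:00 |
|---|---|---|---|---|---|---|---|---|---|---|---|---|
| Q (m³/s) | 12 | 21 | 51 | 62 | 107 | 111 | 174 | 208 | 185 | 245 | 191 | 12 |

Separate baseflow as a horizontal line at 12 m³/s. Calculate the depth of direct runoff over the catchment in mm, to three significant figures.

Direct runoff: 0.0, 9.0, 39.0, 50.0, 95.0, 99.0, 162.0, 196.0, 173.0, 233.0, 179.0, 0.0 m³/s; ΣQ_DR = 1235 m³/s.
V = ΣQ_DR · Δt = 1235 × 1800 s = 2.223 × 10^6 m³.
Over A = 77.7 km², depth = V / A = 28.6 mm.

d ≈ 28.6 mm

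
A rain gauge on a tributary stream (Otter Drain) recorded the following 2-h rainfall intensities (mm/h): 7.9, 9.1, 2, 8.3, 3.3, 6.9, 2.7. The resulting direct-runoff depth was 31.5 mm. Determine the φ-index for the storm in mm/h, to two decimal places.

φ ≈ 4.11 mm/h

Only the 4 blocks with intensity above φ contribute runoff: 7.9, 9.1, 8.3, 6.9 mm/h.
Σ(I−φ)·Δt = d  ⇒  (7.9+9.1+8.3+6.9 − 4φ)·2 = 31.5
φ = (32.20 − 31.5/2) / 4 = 4.11 mm/h.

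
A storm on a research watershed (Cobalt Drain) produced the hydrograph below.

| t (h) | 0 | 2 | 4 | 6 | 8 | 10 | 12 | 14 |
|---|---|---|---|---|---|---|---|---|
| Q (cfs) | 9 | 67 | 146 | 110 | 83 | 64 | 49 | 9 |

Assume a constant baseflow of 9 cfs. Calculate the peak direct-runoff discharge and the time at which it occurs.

Subtracting baseflow gives direct-runoff ordinates: 0.0, 58.0, 137.0, 101.0, 74.0, 55.0, 40.0, 0.0 cfs.
The maximum is 137.0 cfs, occurring at the reading for t = 4 h.

Q_p = 137.0 cfs at t = 4 h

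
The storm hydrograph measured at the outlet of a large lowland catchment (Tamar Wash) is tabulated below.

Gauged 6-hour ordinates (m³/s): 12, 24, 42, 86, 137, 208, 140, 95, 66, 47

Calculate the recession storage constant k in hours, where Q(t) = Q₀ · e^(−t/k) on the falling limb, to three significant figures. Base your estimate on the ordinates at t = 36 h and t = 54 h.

On the falling limb, Q drops from 140 to 47 m³/s between t = 36 h and t = 54 h (Δt = 18 h).
k = −Δt / ln(Q₂/Q₁) = −18 / ln(47/140) = 16.5 h.

k ≈ 16.5 h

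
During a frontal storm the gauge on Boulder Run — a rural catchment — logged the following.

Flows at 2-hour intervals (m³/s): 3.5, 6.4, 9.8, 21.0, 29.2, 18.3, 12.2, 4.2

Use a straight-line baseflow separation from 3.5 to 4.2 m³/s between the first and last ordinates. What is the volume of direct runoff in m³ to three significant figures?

Direct-runoff ordinates (Q − Q_b): 0.00, 2.80, 6.10, 17.20, 25.30, 14.30, 8.10, 0.00 m³/s.
ΣQ_DR = 73.80 m³/s.
With Δt = 2 h = 7200 s, V = ΣQ_DR · Δt = 73.80 × 7200 = 5.31 × 10^5 m³.

V ≈ 5.31 × 10^5 m³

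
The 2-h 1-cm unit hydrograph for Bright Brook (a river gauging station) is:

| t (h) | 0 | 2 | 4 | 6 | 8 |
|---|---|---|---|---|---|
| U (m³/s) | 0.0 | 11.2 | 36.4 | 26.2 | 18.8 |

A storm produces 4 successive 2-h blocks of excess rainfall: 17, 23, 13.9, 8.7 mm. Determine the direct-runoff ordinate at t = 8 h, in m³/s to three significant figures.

By discrete convolution, Q_j = Σ (P_i / 10 mm) · U_{j−i}.
At t = 8 h (j=4): Q = (17/10)·18.8 + (23/10)·26.2 + (13.9/10)·36.4 + (8.7/10)·11.2 = 153 m³/s.

Q ≈ 153 m³/s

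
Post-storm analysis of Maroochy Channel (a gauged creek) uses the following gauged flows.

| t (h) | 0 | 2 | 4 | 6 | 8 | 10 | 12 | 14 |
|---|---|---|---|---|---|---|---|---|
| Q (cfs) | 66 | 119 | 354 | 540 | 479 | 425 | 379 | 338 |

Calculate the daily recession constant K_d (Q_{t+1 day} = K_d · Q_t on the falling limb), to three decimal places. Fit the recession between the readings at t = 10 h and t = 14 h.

K_d ≈ 0.253

Between t = 10 h and t = 14 h the flow falls from 425 to 338 cfs over 2×2 h = 4 h.
Per-interval ratio K = (338/425)^(1/2) = 0.8918; K_d = K^(24/2) = 0.253.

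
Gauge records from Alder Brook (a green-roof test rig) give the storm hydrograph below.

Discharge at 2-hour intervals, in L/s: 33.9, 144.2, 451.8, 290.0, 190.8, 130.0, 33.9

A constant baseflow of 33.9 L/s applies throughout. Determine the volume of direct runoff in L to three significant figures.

Direct-runoff ordinates (Q − Q_b): 0.0, 110.3, 417.9, 256.1, 156.9, 96.1, 0.0 L/s.
ΣQ_DR = 1037 L/s.
With Δt = 2 h = 7200 s, V = ΣQ_DR · Δt = 1037 × 7200 = 7.47 × 10^6 L.

V ≈ 7.47 × 10^6 L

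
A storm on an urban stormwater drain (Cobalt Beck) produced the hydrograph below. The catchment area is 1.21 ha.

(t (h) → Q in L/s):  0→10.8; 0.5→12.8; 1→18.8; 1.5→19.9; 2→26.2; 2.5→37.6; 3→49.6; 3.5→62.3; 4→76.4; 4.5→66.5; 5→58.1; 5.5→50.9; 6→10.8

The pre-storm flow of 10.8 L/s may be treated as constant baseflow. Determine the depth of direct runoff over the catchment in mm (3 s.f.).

Direct runoff: 0.0, 2.0, 8.0, 9.1, 15.4, 26.8, 38.8, 51.5, 65.6, 55.7, 47.3, 40.1, 0.0 L/s; ΣQ_DR = 360.3 L/s.
V = ΣQ_DR · Δt = 360.3 × 1800 s = 6.485 × 10^5 L.
Over A = 1.21 ha, depth = V / A = 53.6 mm.

d ≈ 53.6 mm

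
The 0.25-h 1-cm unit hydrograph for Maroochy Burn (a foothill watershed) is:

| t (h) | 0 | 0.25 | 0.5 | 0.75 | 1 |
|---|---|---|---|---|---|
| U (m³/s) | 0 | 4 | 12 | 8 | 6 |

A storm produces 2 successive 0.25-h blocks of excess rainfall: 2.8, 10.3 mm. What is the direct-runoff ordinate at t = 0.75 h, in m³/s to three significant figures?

Q ≈ 14.6 m³/s

By discrete convolution, Q_j = Σ (P_i / 10 mm) · U_{j−i}.
At t = 0.75 h (j=3): Q = (2.8/10)·8 + (10.3/10)·12 = 14.6 m³/s.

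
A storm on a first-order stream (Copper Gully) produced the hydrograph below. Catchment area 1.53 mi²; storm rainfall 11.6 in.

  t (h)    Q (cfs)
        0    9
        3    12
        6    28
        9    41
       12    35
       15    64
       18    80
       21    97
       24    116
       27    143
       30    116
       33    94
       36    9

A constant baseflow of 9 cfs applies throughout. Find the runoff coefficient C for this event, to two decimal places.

C ≈ 0.19

ΣQ_DR = 727.0 cfs; V = ΣQ_DR·Δt = 7.852 × 10^6 ft³.
Runoff depth d = V / A = 2.209 in.
C = d / P = 2.209 / 11.6 = 0.19.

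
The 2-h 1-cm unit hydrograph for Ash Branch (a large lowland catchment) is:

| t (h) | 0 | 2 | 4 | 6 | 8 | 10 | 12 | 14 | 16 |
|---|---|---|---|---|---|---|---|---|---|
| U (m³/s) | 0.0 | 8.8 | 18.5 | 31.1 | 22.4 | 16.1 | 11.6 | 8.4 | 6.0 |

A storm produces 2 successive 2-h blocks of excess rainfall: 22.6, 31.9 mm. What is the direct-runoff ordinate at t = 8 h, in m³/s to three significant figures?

By discrete convolution, Q_j = Σ (P_i / 10 mm) · U_{j−i}.
At t = 8 h (j=4): Q = (22.6/10)·22.4 + (31.9/10)·31.1 = 150 m³/s.

Q ≈ 150 m³/s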